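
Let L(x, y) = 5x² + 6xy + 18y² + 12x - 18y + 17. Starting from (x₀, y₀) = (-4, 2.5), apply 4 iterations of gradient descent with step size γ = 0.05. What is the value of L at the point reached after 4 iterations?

8.5523630725

∇L = (10x + 6y + 12, 6x + 36y - 18)
Step 1: at (-4, 2.5), ∇L = (-13, 48) → (-4, 2.5) − 0.05·(-13, 48) = (-3.35, 0.1)
Step 2: at (-3.35, 0.1), ∇L = (-20.9, -34.5) → (-3.35, 0.1) − 0.05·(-20.9, -34.5) = (-2.305, 1.825)
Step 3: at (-2.305, 1.825), ∇L = (-0.1, 33.87) → (-2.305, 1.825) − 0.05·(-0.1, 33.87) = (-2.3, 0.1315)
Step 4: at (-2.3, 0.1315), ∇L = (-10.211, -27.066) → (-2.3, 0.1315) − 0.05·(-10.211, -27.066) = (-1.78945, 1.4848)
L(-1.78945, 1.4848) = 8.5523630725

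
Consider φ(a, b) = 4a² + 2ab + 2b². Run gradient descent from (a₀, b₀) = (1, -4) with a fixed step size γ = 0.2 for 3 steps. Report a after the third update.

∇φ = (8a + 2b, 2a + 4b)
(a₁, b₁) = (1, -4) − 0.2·(0, -14) = (1, -1.2)
(a₂, b₂) = (1, -1.2) − 0.2·(5.6, -2.8) = (-0.12, -0.64)
(a₃, b₃) = (-0.12, -0.64) − 0.2·(-2.24, -2.8) = (0.328, -0.08)
a = 0.328

0.328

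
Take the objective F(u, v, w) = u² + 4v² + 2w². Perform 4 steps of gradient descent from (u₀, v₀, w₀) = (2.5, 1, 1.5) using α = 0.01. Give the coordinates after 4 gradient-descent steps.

∇F = (2u, 8v, 4w)
Step 1: at (2.5, 1, 1.5), ∇F = (5, 8, 6) → (2.5, 1, 1.5) − 0.01·(5, 8, 6) = (2.45, 0.92, 1.44)
Step 2: at (2.45, 0.92, 1.44), ∇F = (4.9, 7.36, 5.76) → (2.45, 0.92, 1.44) − 0.01·(4.9, 7.36, 5.76) = (2.401, 0.8464, 1.3824)
Step 3: at (2.401, 0.8464, 1.3824), ∇F = (4.802, 6.7712, 5.5296) → (2.401, 0.8464, 1.3824) − 0.01·(4.802, 6.7712, 5.5296) = (2.35298, 0.778688, 1.327104)
Step 4: at (2.35298, 0.778688, 1.327104), ∇F = (4.70596, 6.229504, 5.308416) → (2.35298, 0.778688, 1.327104) − 0.01·(4.70596, 6.229504, 5.308416) = (2.3059204, 0.71639296, 1.27401984)

(2.3059204, 0.71639296, 1.27401984)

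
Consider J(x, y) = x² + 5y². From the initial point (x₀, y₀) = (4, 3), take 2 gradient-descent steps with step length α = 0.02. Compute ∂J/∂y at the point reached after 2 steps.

19.2

∇J = (2x, 10y)
(x₁, y₁) = (4, 3) − 0.02·(8, 30) = (3.84, 2.4)
(x₂, y₂) = (3.84, 2.4) − 0.02·(7.68, 24) = (3.6864, 1.92)
∂J/∂y at (3.6864, 1.92) = 19.2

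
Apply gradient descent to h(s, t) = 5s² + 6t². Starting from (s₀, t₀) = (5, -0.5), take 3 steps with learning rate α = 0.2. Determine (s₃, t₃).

∇h = (10s, 12t)
Step 1: at (5, -0.5), ∇h = (50, -6) → (5, -0.5) − 0.2·(50, -6) = (-5, 0.7)
Step 2: at (-5, 0.7), ∇h = (-50, 8.4) → (-5, 0.7) − 0.2·(-50, 8.4) = (5, -0.98)
Step 3: at (5, -0.98), ∇h = (50, -11.76) → (5, -0.98) − 0.2·(50, -11.76) = (-5, 1.372)

(-5, 1.372)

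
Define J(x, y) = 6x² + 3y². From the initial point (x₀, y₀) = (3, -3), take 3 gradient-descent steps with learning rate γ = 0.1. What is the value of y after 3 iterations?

-0.192

∇J = (12x, 6y)
Step 1: at (3, -3), ∇J = (36, -18) → (3, -3) − 0.1·(36, -18) = (-0.6, -1.2)
Step 2: at (-0.6, -1.2), ∇J = (-7.2, -7.2) → (-0.6, -1.2) − 0.1·(-7.2, -7.2) = (0.12, -0.48)
Step 3: at (0.12, -0.48), ∇J = (1.44, -2.88) → (0.12, -0.48) − 0.1·(1.44, -2.88) = (-0.024, -0.192)
y = -0.192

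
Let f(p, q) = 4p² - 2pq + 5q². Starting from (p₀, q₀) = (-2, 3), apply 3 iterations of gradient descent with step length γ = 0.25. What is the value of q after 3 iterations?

∇f = (8p - 2q, -2p + 10q)
Step 1: at (-2, 3), ∇f = (-22, 34) → (-2, 3) − 0.25·(-22, 34) = (3.5, -5.5)
Step 2: at (3.5, -5.5), ∇f = (39, -62) → (3.5, -5.5) − 0.25·(39, -62) = (-6.25, 10)
Step 3: at (-6.25, 10), ∇f = (-70, 112.5) → (-6.25, 10) − 0.25·(-70, 112.5) = (11.25, -18.125)
q = -18.125

-18.125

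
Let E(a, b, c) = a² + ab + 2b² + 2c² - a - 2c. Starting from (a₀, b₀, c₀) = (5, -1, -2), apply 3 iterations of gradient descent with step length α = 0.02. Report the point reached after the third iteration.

(4.540032, -1.04612, -1.44672)

∇E = (2a + b - 1, a + 4b, 4c - 2)
Step 1: at (5, -1, -2), ∇E = (8, 1, -10) → (5, -1, -2) − 0.02·(8, 1, -10) = (4.84, -1.02, -1.8)
Step 2: at (4.84, -1.02, -1.8), ∇E = (7.66, 0.76, -9.2) → (4.84, -1.02, -1.8) − 0.02·(7.66, 0.76, -9.2) = (4.6868, -1.0352, -1.616)
Step 3: at (4.6868, -1.0352, -1.616), ∇E = (7.3384, 0.546, -8.464) → (4.6868, -1.0352, -1.616) − 0.02·(7.3384, 0.546, -8.464) = (4.540032, -1.04612, -1.44672)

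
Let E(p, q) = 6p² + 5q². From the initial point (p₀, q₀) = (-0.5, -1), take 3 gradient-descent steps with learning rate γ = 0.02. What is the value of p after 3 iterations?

∇E = (12p, 10q)
(p₁, q₁) = (-0.5, -1) − 0.02·(-6, -10) = (-0.38, -0.8)
(p₂, q₂) = (-0.38, -0.8) − 0.02·(-4.56, -8) = (-0.2888, -0.64)
(p₃, q₃) = (-0.2888, -0.64) − 0.02·(-3.4656, -6.4) = (-0.219488, -0.512)
p = -0.219488

-0.219488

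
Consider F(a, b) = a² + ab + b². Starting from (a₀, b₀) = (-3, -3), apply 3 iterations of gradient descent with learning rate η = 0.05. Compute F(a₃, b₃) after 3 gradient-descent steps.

∇F = (2a + b, a + 2b)
(a₁, b₁) = (-3, -3) − 0.05·(-9, -9) = (-2.55, -2.55)
(a₂, b₂) = (-2.55, -2.55) − 0.05·(-7.65, -7.65) = (-2.1675, -2.1675)
(a₃, b₃) = (-2.1675, -2.1675) − 0.05·(-6.5025, -6.5025) = (-1.842375, -1.842375)
F(-1.842375, -1.842375) = 10.183036921875

10.183036921875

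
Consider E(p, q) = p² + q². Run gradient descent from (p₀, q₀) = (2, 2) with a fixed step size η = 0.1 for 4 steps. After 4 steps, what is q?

0.8192

∇E = (2p, 2q)
Step 1: at (2, 2), ∇E = (4, 4) → (2, 2) − 0.1·(4, 4) = (1.6, 1.6)
Step 2: at (1.6, 1.6), ∇E = (3.2, 3.2) → (1.6, 1.6) − 0.1·(3.2, 3.2) = (1.28, 1.28)
Step 3: at (1.28, 1.28), ∇E = (2.56, 2.56) → (1.28, 1.28) − 0.1·(2.56, 2.56) = (1.024, 1.024)
Step 4: at (1.024, 1.024), ∇E = (2.048, 2.048) → (1.024, 1.024) − 0.1·(2.048, 2.048) = (0.8192, 0.8192)
q = 0.8192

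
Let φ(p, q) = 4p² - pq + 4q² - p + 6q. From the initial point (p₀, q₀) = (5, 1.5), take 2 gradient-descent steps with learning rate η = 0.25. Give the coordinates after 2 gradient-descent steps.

∇φ = (8p - q - 1, -p + 8q + 6)
(p₁, q₁) = (5, 1.5) − 0.25·(37.5, 13) = (-4.375, -1.75)
(p₂, q₂) = (-4.375, -1.75) − 0.25·(-34.25, -3.625) = (4.1875, -0.84375)

(4.1875, -0.84375)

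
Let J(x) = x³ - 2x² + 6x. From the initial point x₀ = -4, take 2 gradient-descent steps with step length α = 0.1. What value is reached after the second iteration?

-52.3

J′(x) = 3x² - 4x + 6
x₁ = -4 − 0.1·70 = -11
x₂ = -11 − 0.1·413 = -52.3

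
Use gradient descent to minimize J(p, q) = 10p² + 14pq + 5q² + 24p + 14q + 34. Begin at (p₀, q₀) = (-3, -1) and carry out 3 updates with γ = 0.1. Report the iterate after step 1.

∇J = (20p + 14q + 24, 14p + 10q + 14)
(p₁, q₁) = (-3, -1) − 0.1·(-50, -38) = (2, 2.8)

(2, 2.8)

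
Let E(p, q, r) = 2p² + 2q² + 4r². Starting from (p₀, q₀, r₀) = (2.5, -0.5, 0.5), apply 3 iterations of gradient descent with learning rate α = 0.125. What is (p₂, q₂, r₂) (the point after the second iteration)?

∇E = (4p, 4q, 8r)
(p₁, q₁, r₁) = (2.5, -0.5, 0.5) − 0.125·(10, -2, 4) = (1.25, -0.25, 0)
(p₂, q₂, r₂) = (1.25, -0.25, 0) − 0.125·(5, -1, 0) = (0.625, -0.125, 0)

(0.625, -0.125, 0)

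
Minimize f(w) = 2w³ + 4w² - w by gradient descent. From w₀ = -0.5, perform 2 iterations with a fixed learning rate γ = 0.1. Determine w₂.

0.0565

f′(w) = 6w² + 8w - 1
Step 1: f′(-0.5) = -3.5; w₁ = -0.5 − 0.1·(-3.5) = -0.15
Step 2: f′(-0.15) = -2.065; w₂ = -0.15 − 0.1·(-2.065) = 0.0565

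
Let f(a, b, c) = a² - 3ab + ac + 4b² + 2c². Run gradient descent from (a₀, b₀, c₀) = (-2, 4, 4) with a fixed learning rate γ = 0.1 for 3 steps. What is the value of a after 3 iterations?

∇f = (2a - 3b + c, -3a + 8b, a + 4c)
(a₁, b₁, c₁) = (-2, 4, 4) − 0.1·(-12, 38, 14) = (-0.8, 0.2, 2.6)
(a₂, b₂, c₂) = (-0.8, 0.2, 2.6) − 0.1·(0.4, 4, 9.6) = (-0.84, -0.2, 1.64)
(a₃, b₃, c₃) = (-0.84, -0.2, 1.64) − 0.1·(0.56, 0.92, 5.72) = (-0.896, -0.292, 1.068)
a = -0.896

-0.896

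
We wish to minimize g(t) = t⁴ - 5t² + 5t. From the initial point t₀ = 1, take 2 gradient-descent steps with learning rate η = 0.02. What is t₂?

g′(t) = 4t³ - 10t + 5
t₁ = 1 − 0.02·(-1) = 1.02
t₂ = 1.02 − 0.02·(-0.955168) = 1.03910336

1.03910336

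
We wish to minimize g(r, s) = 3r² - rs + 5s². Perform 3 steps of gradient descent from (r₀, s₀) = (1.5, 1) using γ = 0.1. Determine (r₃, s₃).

(0.125, 0.0295)

∇g = (6r - s, -r + 10s)
(r₁, s₁) = (1.5, 1) − 0.1·(8, 8.5) = (0.7, 0.15)
(r₂, s₂) = (0.7, 0.15) − 0.1·(4.05, 0.8) = (0.295, 0.07)
(r₃, s₃) = (0.295, 0.07) − 0.1·(1.7, 0.405) = (0.125, 0.0295)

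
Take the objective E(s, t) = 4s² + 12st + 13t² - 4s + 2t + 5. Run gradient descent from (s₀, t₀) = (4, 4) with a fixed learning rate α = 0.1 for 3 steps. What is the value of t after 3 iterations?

∇E = (8s + 12t - 4, 12s + 26t + 2)
Step 1: at (4, 4), ∇E = (76, 154) → (4, 4) − 0.1·(76, 154) = (-3.6, -11.4)
Step 2: at (-3.6, -11.4), ∇E = (-169.6, -337.6) → (-3.6, -11.4) − 0.1·(-169.6, -337.6) = (13.36, 22.36)
Step 3: at (13.36, 22.36), ∇E = (371.2, 743.68) → (13.36, 22.36) − 0.1·(371.2, 743.68) = (-23.76, -52.008)
t = -52.008

-52.008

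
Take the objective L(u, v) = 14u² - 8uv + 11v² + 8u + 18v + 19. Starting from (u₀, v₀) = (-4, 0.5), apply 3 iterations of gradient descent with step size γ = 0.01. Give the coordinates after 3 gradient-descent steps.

(-1.697616, -0.744828)

∇L = (28u - 8v + 8, -8u + 22v + 18)
(u₁, v₁) = (-4, 0.5) − 0.01·(-108, 61) = (-2.92, -0.11)
(u₂, v₂) = (-2.92, -0.11) − 0.01·(-72.88, 38.94) = (-2.1912, -0.4994)
(u₃, v₃) = (-2.1912, -0.4994) − 0.01·(-49.3584, 24.5428) = (-1.697616, -0.744828)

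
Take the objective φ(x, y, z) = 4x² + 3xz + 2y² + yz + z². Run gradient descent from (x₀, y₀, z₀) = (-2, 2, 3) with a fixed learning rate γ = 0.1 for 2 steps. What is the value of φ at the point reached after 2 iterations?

∇φ = (8x + 3z, 4y + z, 3x + y + 2z)
Step 1: at (-2, 2, 3), ∇φ = (-7, 11, 2) → (-2, 2, 3) − 0.1·(-7, 11, 2) = (-1.3, 0.9, 2.8)
Step 2: at (-1.3, 0.9, 2.8), ∇φ = (-2, 6.4, 2.6) → (-1.3, 0.9, 2.8) − 0.1·(-2, 6.4, 2.6) = (-1.1, 0.26, 2.54)
φ(-1.1, 0.26, 2.54) = 3.7052

3.7052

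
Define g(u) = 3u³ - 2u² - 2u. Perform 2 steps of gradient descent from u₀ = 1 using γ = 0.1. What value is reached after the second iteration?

g′(u) = 9u² - 4u - 2
u₁ = 1 − 0.1·3 = 0.7
u₂ = 0.7 − 0.1·(-0.39) = 0.739

0.739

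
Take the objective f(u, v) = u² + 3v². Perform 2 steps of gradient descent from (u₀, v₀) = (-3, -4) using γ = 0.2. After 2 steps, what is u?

∇f = (2u, 6v)
(u₁, v₁) = (-3, -4) − 0.2·(-6, -24) = (-1.8, 0.8)
(u₂, v₂) = (-1.8, 0.8) − 0.2·(-3.6, 4.8) = (-1.08, -0.16)
u = -1.08

-1.08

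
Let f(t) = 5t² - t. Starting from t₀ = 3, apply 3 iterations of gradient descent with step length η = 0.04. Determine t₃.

0.7264

f′(t) = 10t - 1
Step 1: f′(3) = 29; t₁ = 3 − 0.04·29 = 1.84
Step 2: f′(1.84) = 17.4; t₂ = 1.84 − 0.04·17.4 = 1.144
Step 3: f′(1.144) = 10.44; t₃ = 1.144 − 0.04·10.44 = 0.7264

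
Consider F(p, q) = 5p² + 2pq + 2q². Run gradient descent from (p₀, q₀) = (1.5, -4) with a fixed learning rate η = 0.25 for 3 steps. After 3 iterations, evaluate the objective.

∇F = (10p + 2q, 2p + 4q)
Step 1: at (1.5, -4), ∇F = (7, -13) → (1.5, -4) − 0.25·(7, -13) = (-0.25, -0.75)
Step 2: at (-0.25, -0.75), ∇F = (-4, -3.5) → (-0.25, -0.75) − 0.25·(-4, -3.5) = (0.75, 0.125)
Step 3: at (0.75, 0.125), ∇F = (7.75, 2) → (0.75, 0.125) − 0.25·(7.75, 2) = (-1.1875, -0.375)
F(-1.1875, -0.375) = 8.22265625

8.22265625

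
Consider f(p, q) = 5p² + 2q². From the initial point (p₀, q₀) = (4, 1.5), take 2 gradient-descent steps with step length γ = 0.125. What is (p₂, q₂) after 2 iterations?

(0.25, 0.375)

∇f = (10p, 4q)
(p₁, q₁) = (4, 1.5) − 0.125·(40, 6) = (-1, 0.75)
(p₂, q₂) = (-1, 0.75) − 0.125·(-10, 3) = (0.25, 0.375)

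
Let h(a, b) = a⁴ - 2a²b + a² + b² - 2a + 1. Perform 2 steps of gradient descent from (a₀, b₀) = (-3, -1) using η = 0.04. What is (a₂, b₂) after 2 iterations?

(0.43805952, 0.175552)

∇h = (4a³ - 4ab + 2a - 2, -2a² + 2b)
Step 1: at (-3, -1), ∇h = (-128, -20) → (-3, -1) − 0.04·(-128, -20) = (2.12, -0.2)
Step 2: at (2.12, -0.2), ∇h = (42.048512, -9.3888) → (2.12, -0.2) − 0.04·(42.048512, -9.3888) = (0.43805952, 0.175552)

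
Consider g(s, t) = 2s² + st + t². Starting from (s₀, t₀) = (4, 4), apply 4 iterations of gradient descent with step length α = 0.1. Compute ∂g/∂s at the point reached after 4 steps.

1.4164

∇g = (4s + t, s + 2t)
Step 1: at (4, 4), ∇g = (20, 12) → (4, 4) − 0.1·(20, 12) = (2, 2.8)
Step 2: at (2, 2.8), ∇g = (10.8, 7.6) → (2, 2.8) − 0.1·(10.8, 7.6) = (0.92, 2.04)
Step 3: at (0.92, 2.04), ∇g = (5.72, 5) → (0.92, 2.04) − 0.1·(5.72, 5) = (0.348, 1.54)
Step 4: at (0.348, 1.54), ∇g = (2.932, 3.428) → (0.348, 1.54) − 0.1·(2.932, 3.428) = (0.0548, 1.1972)
∂g/∂s at (0.0548, 1.1972) = 1.4164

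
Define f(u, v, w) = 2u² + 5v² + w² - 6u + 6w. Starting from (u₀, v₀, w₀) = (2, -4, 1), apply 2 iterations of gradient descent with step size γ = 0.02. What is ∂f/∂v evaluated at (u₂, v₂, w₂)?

-25.6

∇f = (4u - 6, 10v, 2w + 6)
Step 1: at (2, -4, 1), ∇f = (2, -40, 8) → (2, -4, 1) − 0.02·(2, -40, 8) = (1.96, -3.2, 0.84)
Step 2: at (1.96, -3.2, 0.84), ∇f = (1.84, -32, 7.68) → (1.96, -3.2, 0.84) − 0.02·(1.84, -32, 7.68) = (1.9232, -2.56, 0.6864)
∂f/∂v at (1.9232, -2.56, 0.6864) = -25.6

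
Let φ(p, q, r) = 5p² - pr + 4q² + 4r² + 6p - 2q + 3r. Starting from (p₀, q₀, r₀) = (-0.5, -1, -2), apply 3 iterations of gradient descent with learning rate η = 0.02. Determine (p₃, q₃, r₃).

(-0.633224, -0.49088, -1.366668)

∇φ = (10p - r + 6, 8q - 2, -p + 8r + 3)
Step 1: at (-0.5, -1, -2), ∇φ = (3, -10, -12.5) → (-0.5, -1, -2) − 0.02·(3, -10, -12.5) = (-0.56, -0.8, -1.75)
Step 2: at (-0.56, -0.8, -1.75), ∇φ = (2.15, -8.4, -10.44) → (-0.56, -0.8, -1.75) − 0.02·(2.15, -8.4, -10.44) = (-0.603, -0.632, -1.5412)
Step 3: at (-0.603, -0.632, -1.5412), ∇φ = (1.5112, -7.056, -8.7266) → (-0.603, -0.632, -1.5412) − 0.02·(1.5112, -7.056, -8.7266) = (-0.633224, -0.49088, -1.366668)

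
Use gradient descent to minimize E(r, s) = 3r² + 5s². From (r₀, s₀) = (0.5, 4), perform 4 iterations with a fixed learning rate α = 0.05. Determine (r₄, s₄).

(0.12005, 0.25)

∇E = (6r, 10s)
(r₁, s₁) = (0.5, 4) − 0.05·(3, 40) = (0.35, 2)
(r₂, s₂) = (0.35, 2) − 0.05·(2.1, 20) = (0.245, 1)
(r₃, s₃) = (0.245, 1) − 0.05·(1.47, 10) = (0.1715, 0.5)
(r₄, s₄) = (0.1715, 0.5) − 0.05·(1.029, 5) = (0.12005, 0.25)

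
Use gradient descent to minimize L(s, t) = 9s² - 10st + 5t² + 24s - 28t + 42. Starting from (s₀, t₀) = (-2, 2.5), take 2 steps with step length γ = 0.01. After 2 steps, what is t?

2.214

∇L = (18s - 10t + 24, -10s + 10t - 28)
Step 1: at (-2, 2.5), ∇L = (-37, 17) → (-2, 2.5) − 0.01·(-37, 17) = (-1.63, 2.33)
Step 2: at (-1.63, 2.33), ∇L = (-28.64, 11.6) → (-1.63, 2.33) − 0.01·(-28.64, 11.6) = (-1.3436, 2.214)
t = 2.214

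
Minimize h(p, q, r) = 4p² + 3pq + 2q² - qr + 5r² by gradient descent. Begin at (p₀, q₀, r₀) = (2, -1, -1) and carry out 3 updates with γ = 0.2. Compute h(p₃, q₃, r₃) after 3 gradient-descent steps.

∇h = (8p + 3q, 3p + 4q - r, -q + 10r)
Step 1: at (2, -1, -1), ∇h = (13, 3, -9) → (2, -1, -1) − 0.2·(13, 3, -9) = (-0.6, -1.6, 0.8)
Step 2: at (-0.6, -1.6, 0.8), ∇h = (-9.6, -9, 9.6) → (-0.6, -1.6, 0.8) − 0.2·(-9.6, -9, 9.6) = (1.32, 0.2, -1.12)
Step 3: at (1.32, 0.2, -1.12), ∇h = (11.16, 5.88, -11.4) → (1.32, 0.2, -1.12) − 0.2·(11.16, 5.88, -11.4) = (-0.912, -0.976, 1.16)
h(-0.912, -0.976, 1.16) = 15.762624

15.762624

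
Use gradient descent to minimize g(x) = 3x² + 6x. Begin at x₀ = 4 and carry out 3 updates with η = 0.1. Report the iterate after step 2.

g′(x) = 6x + 6
Step 1: g′(4) = 30; x₁ = 4 − 0.1·30 = 1
Step 2: g′(1) = 12; x₂ = 1 − 0.1·12 = -0.2

-0.2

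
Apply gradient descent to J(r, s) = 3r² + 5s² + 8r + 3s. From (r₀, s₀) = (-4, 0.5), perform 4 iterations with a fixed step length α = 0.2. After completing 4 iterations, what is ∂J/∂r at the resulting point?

-0.0256

∇J = (6r + 8, 10s + 3)
Step 1: at (-4, 0.5), ∇J = (-16, 8) → (-4, 0.5) − 0.2·(-16, 8) = (-0.8, -1.1)
Step 2: at (-0.8, -1.1), ∇J = (3.2, -8) → (-0.8, -1.1) − 0.2·(3.2, -8) = (-1.44, 0.5)
Step 3: at (-1.44, 0.5), ∇J = (-0.64, 8) → (-1.44, 0.5) − 0.2·(-0.64, 8) = (-1.312, -1.1)
Step 4: at (-1.312, -1.1), ∇J = (0.128, -8) → (-1.312, -1.1) − 0.2·(0.128, -8) = (-1.3376, 0.5)
∂J/∂r at (-1.3376, 0.5) = -0.0256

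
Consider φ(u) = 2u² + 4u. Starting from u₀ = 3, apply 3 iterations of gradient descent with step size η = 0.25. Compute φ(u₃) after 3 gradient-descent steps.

φ′(u) = 4u + 4
u₁ = 3 − 0.25·16 = -1
u₂ = -1 − 0.25·0 = -1
u₃ = -1 − 0.25·0 = -1
φ(-1) = -2

-2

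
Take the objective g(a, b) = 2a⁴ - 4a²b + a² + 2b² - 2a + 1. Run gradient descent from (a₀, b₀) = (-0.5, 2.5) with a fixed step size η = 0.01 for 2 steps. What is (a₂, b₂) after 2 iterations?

(-0.62271872, 2.326144)

∇g = (8a³ - 8ab + 2a - 2, -4a² + 4b)
(a₁, b₁) = (-0.5, 2.5) − 0.01·(6, 9) = (-0.56, 2.41)
(a₂, b₂) = (-0.56, 2.41) − 0.01·(6.271872, 8.3856) = (-0.62271872, 2.326144)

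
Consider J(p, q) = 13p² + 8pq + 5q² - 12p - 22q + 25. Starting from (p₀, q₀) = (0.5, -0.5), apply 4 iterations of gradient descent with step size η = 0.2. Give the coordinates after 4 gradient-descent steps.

∇J = (26p + 8q - 12, 8p + 10q - 22)
Step 1: at (0.5, -0.5), ∇J = (-3, -23) → (0.5, -0.5) − 0.2·(-3, -23) = (1.1, 4.1)
Step 2: at (1.1, 4.1), ∇J = (49.4, 27.8) → (1.1, 4.1) − 0.2·(49.4, 27.8) = (-8.78, -1.46)
Step 3: at (-8.78, -1.46), ∇J = (-251.96, -106.84) → (-8.78, -1.46) − 0.2·(-251.96, -106.84) = (41.612, 19.908)
Step 4: at (41.612, 19.908), ∇J = (1229.176, 509.976) → (41.612, 19.908) − 0.2·(1229.176, 509.976) = (-204.2232, -82.0872)

(-204.2232, -82.0872)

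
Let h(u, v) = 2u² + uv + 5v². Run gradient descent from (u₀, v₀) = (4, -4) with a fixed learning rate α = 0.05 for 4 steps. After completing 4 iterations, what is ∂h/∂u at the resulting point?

7.098675

∇h = (4u + v, u + 10v)
(u₁, v₁) = (4, -4) − 0.05·(12, -36) = (3.4, -2.2)
(u₂, v₂) = (3.4, -2.2) − 0.05·(11.4, -18.6) = (2.83, -1.27)
(u₃, v₃) = (2.83, -1.27) − 0.05·(10.05, -9.87) = (2.3275, -0.7765)
(u₄, v₄) = (2.3275, -0.7765) − 0.05·(8.5335, -5.4375) = (1.900825, -0.504625)
∂h/∂u at (1.900825, -0.504625) = 7.098675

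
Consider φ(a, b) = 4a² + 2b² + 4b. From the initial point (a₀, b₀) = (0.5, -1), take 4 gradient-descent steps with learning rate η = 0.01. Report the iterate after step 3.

(0.389344, -1)

∇φ = (8a, 4b + 4)
(a₁, b₁) = (0.5, -1) − 0.01·(4, 0) = (0.46, -1)
(a₂, b₂) = (0.46, -1) − 0.01·(3.68, 0) = (0.4232, -1)
(a₃, b₃) = (0.4232, -1) − 0.01·(3.3856, 0) = (0.389344, -1)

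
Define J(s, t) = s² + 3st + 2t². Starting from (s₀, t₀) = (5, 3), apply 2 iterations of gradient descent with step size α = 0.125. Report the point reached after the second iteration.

(2.109375, -1.171875)

∇J = (2s + 3t, 3s + 4t)
(s₁, t₁) = (5, 3) − 0.125·(19, 27) = (2.625, -0.375)
(s₂, t₂) = (2.625, -0.375) − 0.125·(4.125, 6.375) = (2.109375, -1.171875)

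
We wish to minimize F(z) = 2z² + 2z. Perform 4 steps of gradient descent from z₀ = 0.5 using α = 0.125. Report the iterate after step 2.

-0.25

F′(z) = 4z + 2
Step 1: F′(0.5) = 4; z₁ = 0.5 − 0.125·4 = 0
Step 2: F′(0) = 2; z₂ = 0 − 0.125·2 = -0.25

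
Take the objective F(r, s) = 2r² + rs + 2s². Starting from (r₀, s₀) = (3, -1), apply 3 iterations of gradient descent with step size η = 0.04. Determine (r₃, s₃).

∇F = (4r + s, r + 4s)
Step 1: at (3, -1), ∇F = (11, -1) → (3, -1) − 0.04·(11, -1) = (2.56, -0.96)
Step 2: at (2.56, -0.96), ∇F = (9.28, -1.28) → (2.56, -0.96) − 0.04·(9.28, -1.28) = (2.1888, -0.9088)
Step 3: at (2.1888, -0.9088), ∇F = (7.8464, -1.4464) → (2.1888, -0.9088) − 0.04·(7.8464, -1.4464) = (1.874944, -0.850944)

(1.874944, -0.850944)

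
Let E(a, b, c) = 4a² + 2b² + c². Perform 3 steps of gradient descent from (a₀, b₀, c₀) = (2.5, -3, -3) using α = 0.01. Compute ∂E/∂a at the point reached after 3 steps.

∇E = (8a, 4b, 2c)
Step 1: at (2.5, -3, -3), ∇E = (20, -12, -6) → (2.5, -3, -3) − 0.01·(20, -12, -6) = (2.3, -2.88, -2.94)
Step 2: at (2.3, -2.88, -2.94), ∇E = (18.4, -11.52, -5.88) → (2.3, -2.88, -2.94) − 0.01·(18.4, -11.52, -5.88) = (2.116, -2.7648, -2.8812)
Step 3: at (2.116, -2.7648, -2.8812), ∇E = (16.928, -11.0592, -5.7624) → (2.116, -2.7648, -2.8812) − 0.01·(16.928, -11.0592, -5.7624) = (1.94672, -2.654208, -2.823576)
∂E/∂a at (1.94672, -2.654208, -2.823576) = 15.57376

15.57376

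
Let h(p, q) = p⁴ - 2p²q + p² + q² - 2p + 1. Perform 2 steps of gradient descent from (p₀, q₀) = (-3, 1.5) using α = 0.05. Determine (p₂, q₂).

∇h = (4p³ - 4pq + 2p - 2, -2p² + 2q)
Step 1: at (-3, 1.5), ∇h = (-98, -15) → (-3, 1.5) − 0.05·(-98, -15) = (1.9, 2.25)
Step 2: at (1.9, 2.25), ∇h = (12.136, -2.72) → (1.9, 2.25) − 0.05·(12.136, -2.72) = (1.2932, 2.386)

(1.2932, 2.386)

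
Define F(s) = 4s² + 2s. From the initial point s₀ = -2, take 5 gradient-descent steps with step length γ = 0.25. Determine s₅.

F′(s) = 8s + 2
s₁ = -2 − 0.25·(-14) = 1.5
s₂ = 1.5 − 0.25·14 = -2
s₃ = -2 − 0.25·(-14) = 1.5
s₄ = 1.5 − 0.25·14 = -2
s₅ = -2 − 0.25·(-14) = 1.5

1.5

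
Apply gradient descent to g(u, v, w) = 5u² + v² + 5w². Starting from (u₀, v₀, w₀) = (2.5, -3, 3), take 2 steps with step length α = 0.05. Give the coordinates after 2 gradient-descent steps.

(0.625, -2.43, 0.75)

∇g = (10u, 2v, 10w)
(u₁, v₁, w₁) = (2.5, -3, 3) − 0.05·(25, -6, 30) = (1.25, -2.7, 1.5)
(u₂, v₂, w₂) = (1.25, -2.7, 1.5) − 0.05·(12.5, -5.4, 15) = (0.625, -2.43, 0.75)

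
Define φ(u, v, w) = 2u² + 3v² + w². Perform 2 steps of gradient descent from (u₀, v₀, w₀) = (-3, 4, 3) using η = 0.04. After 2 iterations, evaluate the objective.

31.4230656

∇φ = (4u, 6v, 2w)
(u₁, v₁, w₁) = (-3, 4, 3) − 0.04·(-12, 24, 6) = (-2.52, 3.04, 2.76)
(u₂, v₂, w₂) = (-2.52, 3.04, 2.76) − 0.04·(-10.08, 18.24, 5.52) = (-2.1168, 2.3104, 2.5392)
φ(-2.1168, 2.3104, 2.5392) = 31.4230656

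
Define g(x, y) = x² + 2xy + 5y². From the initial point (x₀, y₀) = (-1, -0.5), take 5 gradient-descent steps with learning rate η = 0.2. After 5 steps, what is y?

∇g = (2x + 2y, 2x + 10y)
(x₁, y₁) = (-1, -0.5) − 0.2·(-3, -7) = (-0.4, 0.9)
(x₂, y₂) = (-0.4, 0.9) − 0.2·(1, 8.2) = (-0.6, -0.74)
(x₃, y₃) = (-0.6, -0.74) − 0.2·(-2.68, -8.6) = (-0.064, 0.98)
(x₄, y₄) = (-0.064, 0.98) − 0.2·(1.832, 9.672) = (-0.4304, -0.9544)
(x₅, y₅) = (-0.4304, -0.9544) − 0.2·(-2.7696, -10.4048) = (0.12352, 1.12656)
y = 1.12656

1.12656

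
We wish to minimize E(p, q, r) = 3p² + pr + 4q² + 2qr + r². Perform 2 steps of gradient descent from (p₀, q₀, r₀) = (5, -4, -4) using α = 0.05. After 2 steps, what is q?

-0.855

∇E = (6p + r, 8q + 2r, p + 2q + 2r)
Step 1: at (5, -4, -4), ∇E = (26, -40, -11) → (5, -4, -4) − 0.05·(26, -40, -11) = (3.7, -2, -3.45)
Step 2: at (3.7, -2, -3.45), ∇E = (18.75, -22.9, -7.2) → (3.7, -2, -3.45) − 0.05·(18.75, -22.9, -7.2) = (2.7625, -0.855, -3.09)
q = -0.855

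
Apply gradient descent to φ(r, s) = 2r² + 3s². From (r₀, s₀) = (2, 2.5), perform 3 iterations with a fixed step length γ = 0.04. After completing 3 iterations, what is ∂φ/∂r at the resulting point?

∇φ = (4r, 6s)
Step 1: at (2, 2.5), ∇φ = (8, 15) → (2, 2.5) − 0.04·(8, 15) = (1.68, 1.9)
Step 2: at (1.68, 1.9), ∇φ = (6.72, 11.4) → (1.68, 1.9) − 0.04·(6.72, 11.4) = (1.4112, 1.444)
Step 3: at (1.4112, 1.444), ∇φ = (5.6448, 8.664) → (1.4112, 1.444) − 0.04·(5.6448, 8.664) = (1.185408, 1.09744)
∂φ/∂r at (1.185408, 1.09744) = 4.741632

4.741632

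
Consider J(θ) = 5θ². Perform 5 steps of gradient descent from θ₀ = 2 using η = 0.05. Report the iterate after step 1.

1

J′(θ) = 10θ
θ₁ = 2 − 0.05·20 = 1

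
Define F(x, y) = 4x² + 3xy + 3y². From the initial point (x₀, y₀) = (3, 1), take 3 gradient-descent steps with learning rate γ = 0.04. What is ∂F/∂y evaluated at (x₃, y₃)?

∇F = (8x + 3y, 3x + 6y)
Step 1: at (3, 1), ∇F = (27, 15) → (3, 1) − 0.04·(27, 15) = (1.92, 0.4)
Step 2: at (1.92, 0.4), ∇F = (16.56, 8.16) → (1.92, 0.4) − 0.04·(16.56, 8.16) = (1.2576, 0.0736)
Step 3: at (1.2576, 0.0736), ∇F = (10.2816, 4.2144) → (1.2576, 0.0736) − 0.04·(10.2816, 4.2144) = (0.846336, -0.094976)
∂F/∂y at (0.846336, -0.094976) = 1.969152

1.969152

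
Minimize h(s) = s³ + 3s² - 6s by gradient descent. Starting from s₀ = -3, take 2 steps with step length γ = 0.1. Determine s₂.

h′(s) = 3s² + 6s - 6
s₁ = -3 − 0.1·3 = -3.3
s₂ = -3.3 − 0.1·6.87 = -3.987

-3.987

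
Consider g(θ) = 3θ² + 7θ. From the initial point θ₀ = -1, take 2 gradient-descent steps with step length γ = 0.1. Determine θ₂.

-1.14

g′(θ) = 6θ + 7
θ₁ = -1 − 0.1·1 = -1.1
θ₂ = -1.1 − 0.1·0.4 = -1.14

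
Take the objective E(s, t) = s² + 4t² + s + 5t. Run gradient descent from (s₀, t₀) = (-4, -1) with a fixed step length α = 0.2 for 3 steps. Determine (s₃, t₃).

∇E = (2s + 1, 8t + 5)
Step 1: at (-4, -1), ∇E = (-7, -3) → (-4, -1) − 0.2·(-7, -3) = (-2.6, -0.4)
Step 2: at (-2.6, -0.4), ∇E = (-4.2, 1.8) → (-2.6, -0.4) − 0.2·(-4.2, 1.8) = (-1.76, -0.76)
Step 3: at (-1.76, -0.76), ∇E = (-2.52, -1.08) → (-1.76, -0.76) − 0.2·(-2.52, -1.08) = (-1.256, -0.544)

(-1.256, -0.544)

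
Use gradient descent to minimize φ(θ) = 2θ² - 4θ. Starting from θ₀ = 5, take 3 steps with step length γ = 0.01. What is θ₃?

φ′(θ) = 4θ - 4
θ₁ = 5 − 0.01·16 = 4.84
θ₂ = 4.84 − 0.01·15.36 = 4.6864
θ₃ = 4.6864 − 0.01·14.7456 = 4.538944

4.538944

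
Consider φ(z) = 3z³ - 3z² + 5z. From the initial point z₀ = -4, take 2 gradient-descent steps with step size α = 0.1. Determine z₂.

-442.901

φ′(z) = 9z² - 6z + 5
z₁ = -4 − 0.1·173 = -21.3
z₂ = -21.3 − 0.1·4216.01 = -442.901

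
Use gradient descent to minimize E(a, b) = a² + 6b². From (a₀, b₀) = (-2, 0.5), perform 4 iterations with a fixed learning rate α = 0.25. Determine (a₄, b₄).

∇E = (2a, 12b)
(a₁, b₁) = (-2, 0.5) − 0.25·(-4, 6) = (-1, -1)
(a₂, b₂) = (-1, -1) − 0.25·(-2, -12) = (-0.5, 2)
(a₃, b₃) = (-0.5, 2) − 0.25·(-1, 24) = (-0.25, -4)
(a₄, b₄) = (-0.25, -4) − 0.25·(-0.5, -48) = (-0.125, 8)

(-0.125, 8)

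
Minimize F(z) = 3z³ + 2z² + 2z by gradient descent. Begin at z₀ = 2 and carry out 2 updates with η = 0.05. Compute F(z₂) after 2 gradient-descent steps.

F′(z) = 9z² + 4z + 2
Step 1: F′(2) = 46; z₁ = 2 − 0.05·46 = -0.3
Step 2: F′(-0.3) = 1.61; z₂ = -0.3 − 0.05·1.61 = -0.3805
F(-0.3805) = -0.636706155375

-0.636706155375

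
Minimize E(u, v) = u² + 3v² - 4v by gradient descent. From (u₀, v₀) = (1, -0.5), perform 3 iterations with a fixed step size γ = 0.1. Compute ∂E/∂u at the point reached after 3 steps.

1.024

∇E = (2u, 6v - 4)
Step 1: at (1, -0.5), ∇E = (2, -7) → (1, -0.5) − 0.1·(2, -7) = (0.8, 0.2)
Step 2: at (0.8, 0.2), ∇E = (1.6, -2.8) → (0.8, 0.2) − 0.1·(1.6, -2.8) = (0.64, 0.48)
Step 3: at (0.64, 0.48), ∇E = (1.28, -1.12) → (0.64, 0.48) − 0.1·(1.28, -1.12) = (0.512, 0.592)
∂E/∂u at (0.512, 0.592) = 1.024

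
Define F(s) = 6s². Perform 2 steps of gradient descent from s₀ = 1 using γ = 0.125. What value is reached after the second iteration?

F′(s) = 12s
Step 1: F′(1) = 12; s₁ = 1 − 0.125·12 = -0.5
Step 2: F′(-0.5) = -6; s₂ = -0.5 − 0.125·(-6) = 0.25

0.25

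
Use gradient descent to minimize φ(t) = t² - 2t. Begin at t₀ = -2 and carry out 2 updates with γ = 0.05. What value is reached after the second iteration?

-1.43

φ′(t) = 2t - 2
Step 1: φ′(-2) = -6; t₁ = -2 − 0.05·(-6) = -1.7
Step 2: φ′(-1.7) = -5.4; t₂ = -1.7 − 0.05·(-5.4) = -1.43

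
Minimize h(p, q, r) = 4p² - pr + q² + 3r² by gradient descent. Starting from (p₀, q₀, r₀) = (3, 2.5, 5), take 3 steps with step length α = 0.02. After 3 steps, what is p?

2.003144

∇h = (8p - r, 2q, -p + 6r)
(p₁, q₁, r₁) = (3, 2.5, 5) − 0.02·(19, 5, 27) = (2.62, 2.4, 4.46)
(p₂, q₂, r₂) = (2.62, 2.4, 4.46) − 0.02·(16.5, 4.8, 24.14) = (2.29, 2.304, 3.9772)
(p₃, q₃, r₃) = (2.29, 2.304, 3.9772) − 0.02·(14.3428, 4.608, 21.5732) = (2.003144, 2.21184, 3.545736)
p = 2.003144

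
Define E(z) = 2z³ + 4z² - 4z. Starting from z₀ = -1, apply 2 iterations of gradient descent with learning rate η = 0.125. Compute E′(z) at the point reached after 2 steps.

0.85693359375

E′(z) = 6z² + 8z - 4
Step 1: E′(-1) = -6; z₁ = -1 − 0.125·(-6) = -0.25
Step 2: E′(-0.25) = -5.625; z₂ = -0.25 − 0.125·(-5.625) = 0.453125
E′(z) at (0.453125) = 0.85693359375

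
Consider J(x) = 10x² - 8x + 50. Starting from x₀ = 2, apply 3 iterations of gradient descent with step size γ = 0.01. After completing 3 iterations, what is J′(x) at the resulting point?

J′(x) = 20x - 8
Step 1: J′(2) = 32; x₁ = 2 − 0.01·32 = 1.68
Step 2: J′(1.68) = 25.6; x₂ = 1.68 − 0.01·25.6 = 1.424
Step 3: J′(1.424) = 20.48; x₃ = 1.424 − 0.01·20.48 = 1.2192
J′(x) at (1.2192) = 16.384

16.384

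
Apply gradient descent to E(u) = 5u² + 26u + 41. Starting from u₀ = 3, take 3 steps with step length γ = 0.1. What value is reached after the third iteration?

-2.6

E′(u) = 10u + 26
u₁ = 3 − 0.1·56 = -2.6
u₂ = -2.6 − 0.1·0 = -2.6
u₃ = -2.6 − 0.1·0 = -2.6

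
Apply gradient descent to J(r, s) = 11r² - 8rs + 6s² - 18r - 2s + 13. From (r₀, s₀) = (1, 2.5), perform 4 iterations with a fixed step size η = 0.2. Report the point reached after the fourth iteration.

∇J = (22r - 8s - 18, -8r + 12s - 2)
(r₁, s₁) = (1, 2.5) − 0.2·(-16, 20) = (4.2, -1.5)
(r₂, s₂) = (4.2, -1.5) − 0.2·(86.4, -53.6) = (-13.08, 9.22)
(r₃, s₃) = (-13.08, 9.22) − 0.2·(-379.52, 213.28) = (62.824, -33.436)
(r₄, s₄) = (62.824, -33.436) − 0.2·(1631.616, -905.824) = (-263.4992, 147.7288)

(-263.4992, 147.7288)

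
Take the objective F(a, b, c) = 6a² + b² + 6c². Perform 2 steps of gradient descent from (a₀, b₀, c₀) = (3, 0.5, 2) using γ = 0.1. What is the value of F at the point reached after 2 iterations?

0.2272

∇F = (12a, 2b, 12c)
Step 1: at (3, 0.5, 2), ∇F = (36, 1, 24) → (3, 0.5, 2) − 0.1·(36, 1, 24) = (-0.6, 0.4, -0.4)
Step 2: at (-0.6, 0.4, -0.4), ∇F = (-7.2, 0.8, -4.8) → (-0.6, 0.4, -0.4) − 0.1·(-7.2, 0.8, -4.8) = (0.12, 0.32, 0.08)
F(0.12, 0.32, 0.08) = 0.2272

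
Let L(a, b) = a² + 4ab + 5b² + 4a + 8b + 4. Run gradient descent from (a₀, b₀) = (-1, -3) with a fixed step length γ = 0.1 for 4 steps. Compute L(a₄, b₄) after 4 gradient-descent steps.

∇L = (2a + 4b + 4, 4a + 10b + 8)
(a₁, b₁) = (-1, -3) − 0.1·(-10, -26) = (0, -0.4)
(a₂, b₂) = (0, -0.4) − 0.1·(2.4, 4) = (-0.24, -0.8)
(a₃, b₃) = (-0.24, -0.8) − 0.1·(0.32, -0.96) = (-0.272, -0.704)
(a₄, b₄) = (-0.272, -0.704) − 0.1·(0.64, -0.128) = (-0.336, -0.6912)
L(-0.336, -0.6912) = 0.557056

0.557056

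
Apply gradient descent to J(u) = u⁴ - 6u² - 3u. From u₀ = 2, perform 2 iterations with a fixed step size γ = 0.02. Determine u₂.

J′(u) = 4u³ - 12u - 3
Step 1: J′(2) = 5; u₁ = 2 − 0.02·5 = 1.9
Step 2: J′(1.9) = 1.636; u₂ = 1.9 − 0.02·1.636 = 1.86728

1.86728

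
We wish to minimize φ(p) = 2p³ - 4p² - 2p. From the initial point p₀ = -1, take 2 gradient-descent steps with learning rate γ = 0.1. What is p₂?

-6.664

φ′(p) = 6p² - 8p - 2
Step 1: φ′(-1) = 12; p₁ = -1 − 0.1·12 = -2.2
Step 2: φ′(-2.2) = 44.64; p₂ = -2.2 − 0.1·44.64 = -6.664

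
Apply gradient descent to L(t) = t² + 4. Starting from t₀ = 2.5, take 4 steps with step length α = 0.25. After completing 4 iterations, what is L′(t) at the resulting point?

L′(t) = 2t
Step 1: L′(2.5) = 5; t₁ = 2.5 − 0.25·5 = 1.25
Step 2: L′(1.25) = 2.5; t₂ = 1.25 − 0.25·2.5 = 0.625
Step 3: L′(0.625) = 1.25; t₃ = 0.625 − 0.25·1.25 = 0.3125
Step 4: L′(0.3125) = 0.625; t₄ = 0.3125 − 0.25·0.625 = 0.15625
L′(t) at (0.15625) = 0.3125

0.3125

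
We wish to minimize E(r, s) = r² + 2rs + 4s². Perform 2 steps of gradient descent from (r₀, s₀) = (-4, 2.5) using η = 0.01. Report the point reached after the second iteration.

(-3.9382, 2.269)

∇E = (2r + 2s, 2r + 8s)
(r₁, s₁) = (-4, 2.5) − 0.01·(-3, 12) = (-3.97, 2.38)
(r₂, s₂) = (-3.97, 2.38) − 0.01·(-3.18, 11.1) = (-3.9382, 2.269)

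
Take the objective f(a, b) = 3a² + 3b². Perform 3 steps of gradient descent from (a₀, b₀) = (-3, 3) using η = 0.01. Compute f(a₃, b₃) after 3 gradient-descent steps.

37.252968177024

∇f = (6a, 6b)
Step 1: at (-3, 3), ∇f = (-18, 18) → (-3, 3) − 0.01·(-18, 18) = (-2.82, 2.82)
Step 2: at (-2.82, 2.82), ∇f = (-16.92, 16.92) → (-2.82, 2.82) − 0.01·(-16.92, 16.92) = (-2.6508, 2.6508)
Step 3: at (-2.6508, 2.6508), ∇f = (-15.9048, 15.9048) → (-2.6508, 2.6508) − 0.01·(-15.9048, 15.9048) = (-2.491752, 2.491752)
f(-2.491752, 2.491752) = 37.252968177024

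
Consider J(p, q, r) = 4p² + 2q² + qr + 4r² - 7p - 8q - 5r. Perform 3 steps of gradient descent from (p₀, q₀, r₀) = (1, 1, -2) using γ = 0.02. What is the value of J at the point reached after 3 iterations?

∇J = (8p - 7, 4q + r - 8, q + 8r - 5)
Step 1: at (1, 1, -2), ∇J = (1, -6, -20) → (1, 1, -2) − 0.02·(1, -6, -20) = (0.98, 1.12, -1.6)
Step 2: at (0.98, 1.12, -1.6), ∇J = (0.84, -5.12, -16.68) → (0.98, 1.12, -1.6) − 0.02·(0.84, -5.12, -16.68) = (0.9632, 1.2224, -1.2664)
Step 3: at (0.9632, 1.2224, -1.2664), ∇J = (0.7056, -4.3768, -13.9088) → (0.9632, 1.2224, -1.2664) − 0.02·(0.7056, -4.3768, -13.9088) = (0.949088, 1.309936, -0.988224)
J(0.949088, 1.309936, -0.988224) = -2.535210721792

-2.535210721792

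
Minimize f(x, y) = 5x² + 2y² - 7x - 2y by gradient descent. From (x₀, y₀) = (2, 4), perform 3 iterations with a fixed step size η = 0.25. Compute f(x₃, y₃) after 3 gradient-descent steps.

93.30078125

∇f = (10x - 7, 4y - 2)
(x₁, y₁) = (2, 4) − 0.25·(13, 14) = (-1.25, 0.5)
(x₂, y₂) = (-1.25, 0.5) − 0.25·(-19.5, 0) = (3.625, 0.5)
(x₃, y₃) = (3.625, 0.5) − 0.25·(29.25, 0) = (-3.6875, 0.5)
f(-3.6875, 0.5) = 93.30078125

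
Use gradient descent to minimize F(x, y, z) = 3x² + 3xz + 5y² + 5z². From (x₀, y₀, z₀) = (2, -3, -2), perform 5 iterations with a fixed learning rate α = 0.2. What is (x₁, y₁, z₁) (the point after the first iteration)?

(0.8, 3, 0.8)

∇F = (6x + 3z, 10y, 3x + 10z)
Step 1: at (2, -3, -2), ∇F = (6, -30, -14) → (2, -3, -2) − 0.2·(6, -30, -14) = (0.8, 3, 0.8)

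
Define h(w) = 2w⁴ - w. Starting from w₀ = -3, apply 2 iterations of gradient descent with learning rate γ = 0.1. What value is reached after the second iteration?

h′(w) = 8w³ - 1
w₁ = -3 − 0.1·(-217) = 18.7
w₂ = 18.7 − 0.1·52312.624 = -5212.5624

-5212.5624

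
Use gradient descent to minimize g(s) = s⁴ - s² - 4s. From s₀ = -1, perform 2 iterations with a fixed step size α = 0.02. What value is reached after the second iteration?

-0.78068224

g′(s) = 4s³ - 2s - 4
Step 1: g′(-1) = -6; s₁ = -1 − 0.02·(-6) = -0.88
Step 2: g′(-0.88) = -4.965888; s₂ = -0.88 − 0.02·(-4.965888) = -0.78068224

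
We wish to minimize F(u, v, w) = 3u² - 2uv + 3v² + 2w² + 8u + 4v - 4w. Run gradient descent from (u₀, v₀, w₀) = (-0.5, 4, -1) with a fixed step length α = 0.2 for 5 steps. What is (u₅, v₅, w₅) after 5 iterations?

(-1.59344, -1.40448, 0.99936)

∇F = (6u - 2v + 8, -2u + 6v + 4, 4w - 4)
(u₁, v₁, w₁) = (-0.5, 4, -1) − 0.2·(-3, 29, -8) = (0.1, -1.8, 0.6)
(u₂, v₂, w₂) = (0.1, -1.8, 0.6) − 0.2·(12.2, -7, -1.6) = (-2.34, -0.4, 0.92)
(u₃, v₃, w₃) = (-2.34, -0.4, 0.92) − 0.2·(-5.24, 6.28, -0.32) = (-1.292, -1.656, 0.984)
(u₄, v₄, w₄) = (-1.292, -1.656, 0.984) − 0.2·(3.56, -3.352, -0.064) = (-2.004, -0.9856, 0.9968)
(u₅, v₅, w₅) = (-2.004, -0.9856, 0.9968) − 0.2·(-2.0528, 2.0944, -0.0128) = (-1.59344, -1.40448, 0.99936)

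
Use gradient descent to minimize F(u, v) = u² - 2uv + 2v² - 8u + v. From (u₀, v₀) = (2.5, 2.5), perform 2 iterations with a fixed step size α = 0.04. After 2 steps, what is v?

2.084

∇F = (2u - 2v - 8, -2u + 4v + 1)
(u₁, v₁) = (2.5, 2.5) − 0.04·(-8, 6) = (2.82, 2.26)
(u₂, v₂) = (2.82, 2.26) − 0.04·(-6.88, 4.4) = (3.0952, 2.084)
v = 2.084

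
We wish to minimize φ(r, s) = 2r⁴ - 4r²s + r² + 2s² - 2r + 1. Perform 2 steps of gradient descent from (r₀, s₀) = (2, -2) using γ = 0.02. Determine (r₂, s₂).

∇φ = (8r³ - 8rs + 2r - 2, -4r² + 4s)
Step 1: at (2, -2), ∇φ = (98, -24) → (2, -2) − 0.02·(98, -24) = (0.04, -1.52)
Step 2: at (0.04, -1.52), ∇φ = (-1.433088, -6.0864) → (0.04, -1.52) − 0.02·(-1.433088, -6.0864) = (0.06866176, -1.398272)

(0.06866176, -1.398272)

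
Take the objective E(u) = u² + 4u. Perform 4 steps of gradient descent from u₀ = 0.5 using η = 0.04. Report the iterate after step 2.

E′(u) = 2u + 4
Step 1: E′(0.5) = 5; u₁ = 0.5 − 0.04·5 = 0.3
Step 2: E′(0.3) = 4.6; u₂ = 0.3 − 0.04·4.6 = 0.116

0.116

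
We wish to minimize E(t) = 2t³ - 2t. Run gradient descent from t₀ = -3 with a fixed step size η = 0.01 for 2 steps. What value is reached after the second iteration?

E′(t) = 6t² - 2
Step 1: E′(-3) = 52; t₁ = -3 − 0.01·52 = -3.52
Step 2: E′(-3.52) = 72.3424; t₂ = -3.52 − 0.01·72.3424 = -4.243424

-4.243424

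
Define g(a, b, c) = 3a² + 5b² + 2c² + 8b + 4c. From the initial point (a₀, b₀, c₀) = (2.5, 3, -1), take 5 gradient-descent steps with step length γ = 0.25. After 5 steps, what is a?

∇g = (6a, 10b + 8, 4c + 4)
Step 1: at (2.5, 3, -1), ∇g = (15, 38, 0) → (2.5, 3, -1) − 0.25·(15, 38, 0) = (-1.25, -6.5, -1)
Step 2: at (-1.25, -6.5, -1), ∇g = (-7.5, -57, 0) → (-1.25, -6.5, -1) − 0.25·(-7.5, -57, 0) = (0.625, 7.75, -1)
Step 3: at (0.625, 7.75, -1), ∇g = (3.75, 85.5, 0) → (0.625, 7.75, -1) − 0.25·(3.75, 85.5, 0) = (-0.3125, -13.625, -1)
Step 4: at (-0.3125, -13.625, -1), ∇g = (-1.875, -128.25, 0) → (-0.3125, -13.625, -1) − 0.25·(-1.875, -128.25, 0) = (0.15625, 18.4375, -1)
Step 5: at (0.15625, 18.4375, -1), ∇g = (0.9375, 192.375, 0) → (0.15625, 18.4375, -1) − 0.25·(0.9375, 192.375, 0) = (-0.078125, -29.65625, -1)
a = -0.078125

-0.078125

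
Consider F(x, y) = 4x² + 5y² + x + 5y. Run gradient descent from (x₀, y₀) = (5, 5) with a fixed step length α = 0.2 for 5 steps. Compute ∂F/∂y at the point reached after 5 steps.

-55

∇F = (8x + 1, 10y + 5)
Step 1: at (5, 5), ∇F = (41, 55) → (5, 5) − 0.2·(41, 55) = (-3.2, -6)
Step 2: at (-3.2, -6), ∇F = (-24.6, -55) → (-3.2, -6) − 0.2·(-24.6, -55) = (1.72, 5)
Step 3: at (1.72, 5), ∇F = (14.76, 55) → (1.72, 5) − 0.2·(14.76, 55) = (-1.232, -6)
Step 4: at (-1.232, -6), ∇F = (-8.856, -55) → (-1.232, -6) − 0.2·(-8.856, -55) = (0.5392, 5)
Step 5: at (0.5392, 5), ∇F = (5.3136, 55) → (0.5392, 5) − 0.2·(5.3136, 55) = (-0.52352, -6)
∂F/∂y at (-0.52352, -6) = -55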